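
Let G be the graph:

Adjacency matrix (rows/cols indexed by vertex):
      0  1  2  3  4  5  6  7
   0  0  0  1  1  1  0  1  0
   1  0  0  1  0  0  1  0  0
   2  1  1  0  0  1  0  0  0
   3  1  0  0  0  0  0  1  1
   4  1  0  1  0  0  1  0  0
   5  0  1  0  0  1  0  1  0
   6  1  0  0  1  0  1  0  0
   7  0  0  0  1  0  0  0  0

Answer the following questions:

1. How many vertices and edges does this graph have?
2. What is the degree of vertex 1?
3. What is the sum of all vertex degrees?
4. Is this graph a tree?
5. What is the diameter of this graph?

Count: 8 vertices, 11 edges.
Vertex 1 has neighbors [2, 5], degree = 2.
Handshaking lemma: 2 * 11 = 22.
A tree on 8 vertices has 7 edges. This graph has 11 edges (4 extra). Not a tree.
Diameter (longest shortest path) = 4.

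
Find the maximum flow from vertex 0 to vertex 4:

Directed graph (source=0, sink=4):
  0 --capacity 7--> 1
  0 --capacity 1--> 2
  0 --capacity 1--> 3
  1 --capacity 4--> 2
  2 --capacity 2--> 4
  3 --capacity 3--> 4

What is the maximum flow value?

Computing max flow:
  Flow on (0->1): 2/7
  Flow on (0->3): 1/1
  Flow on (1->2): 2/4
  Flow on (2->4): 2/2
  Flow on (3->4): 1/3
Maximum flow = 3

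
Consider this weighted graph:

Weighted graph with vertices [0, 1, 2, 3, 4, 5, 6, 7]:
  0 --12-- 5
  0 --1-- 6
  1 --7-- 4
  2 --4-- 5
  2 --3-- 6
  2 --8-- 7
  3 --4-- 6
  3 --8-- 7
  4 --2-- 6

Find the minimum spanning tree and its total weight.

Applying Kruskal's algorithm (sort edges by weight, add if no cycle):
  Add (0,6) w=1
  Add (4,6) w=2
  Add (2,6) w=3
  Add (2,5) w=4
  Add (3,6) w=4
  Add (1,4) w=7
  Add (2,7) w=8
  Skip (3,7) w=8 (creates cycle)
  Skip (0,5) w=12 (creates cycle)
MST weight = 29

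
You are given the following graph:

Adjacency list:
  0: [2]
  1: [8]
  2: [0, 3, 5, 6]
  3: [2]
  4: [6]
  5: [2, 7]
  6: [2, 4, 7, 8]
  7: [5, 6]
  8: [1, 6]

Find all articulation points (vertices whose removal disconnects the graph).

An articulation point is a vertex whose removal disconnects the graph.
Articulation points: [2, 6, 8]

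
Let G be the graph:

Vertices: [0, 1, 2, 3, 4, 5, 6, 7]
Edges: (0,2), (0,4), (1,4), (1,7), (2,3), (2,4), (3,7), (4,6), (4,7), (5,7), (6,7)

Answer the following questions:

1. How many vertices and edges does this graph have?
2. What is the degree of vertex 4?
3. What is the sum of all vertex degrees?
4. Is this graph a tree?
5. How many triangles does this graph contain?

Count: 8 vertices, 11 edges.
Vertex 4 has neighbors [0, 1, 2, 6, 7], degree = 5.
Handshaking lemma: 2 * 11 = 22.
A tree on 8 vertices has 7 edges. This graph has 11 edges (4 extra). Not a tree.
Number of triangles = 3.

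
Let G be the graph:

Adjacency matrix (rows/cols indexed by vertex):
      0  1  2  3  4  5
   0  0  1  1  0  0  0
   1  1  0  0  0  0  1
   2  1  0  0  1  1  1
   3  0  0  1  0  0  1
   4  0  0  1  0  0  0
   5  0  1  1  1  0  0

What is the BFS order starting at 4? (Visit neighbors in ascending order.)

BFS from vertex 4 (neighbors processed in ascending order):
Visit order: 4, 2, 0, 3, 5, 1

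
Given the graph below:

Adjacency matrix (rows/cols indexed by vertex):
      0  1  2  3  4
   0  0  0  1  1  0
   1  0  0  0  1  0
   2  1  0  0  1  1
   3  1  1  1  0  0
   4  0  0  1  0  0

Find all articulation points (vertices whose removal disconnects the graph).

An articulation point is a vertex whose removal disconnects the graph.
Articulation points: [2, 3]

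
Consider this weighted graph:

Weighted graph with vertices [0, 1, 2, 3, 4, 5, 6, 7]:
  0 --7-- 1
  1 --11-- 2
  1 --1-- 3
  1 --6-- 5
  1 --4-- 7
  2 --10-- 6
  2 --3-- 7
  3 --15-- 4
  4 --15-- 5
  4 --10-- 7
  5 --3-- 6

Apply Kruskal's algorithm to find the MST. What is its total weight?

Applying Kruskal's algorithm (sort edges by weight, add if no cycle):
  Add (1,3) w=1
  Add (2,7) w=3
  Add (5,6) w=3
  Add (1,7) w=4
  Add (1,5) w=6
  Add (0,1) w=7
  Skip (2,6) w=10 (creates cycle)
  Add (4,7) w=10
  Skip (1,2) w=11 (creates cycle)
  Skip (3,4) w=15 (creates cycle)
  Skip (4,5) w=15 (creates cycle)
MST weight = 34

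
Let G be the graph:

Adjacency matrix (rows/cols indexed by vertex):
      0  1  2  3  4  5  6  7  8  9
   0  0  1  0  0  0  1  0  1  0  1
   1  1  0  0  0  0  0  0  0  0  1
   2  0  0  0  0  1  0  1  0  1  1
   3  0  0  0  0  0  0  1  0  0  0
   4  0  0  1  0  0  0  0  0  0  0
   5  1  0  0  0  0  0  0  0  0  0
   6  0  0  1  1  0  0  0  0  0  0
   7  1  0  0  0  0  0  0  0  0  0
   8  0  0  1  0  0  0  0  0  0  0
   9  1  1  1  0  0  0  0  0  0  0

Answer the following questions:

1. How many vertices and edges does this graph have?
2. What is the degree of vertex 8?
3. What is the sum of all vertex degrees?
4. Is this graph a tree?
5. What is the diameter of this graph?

Count: 10 vertices, 10 edges.
Vertex 8 has neighbors [2], degree = 1.
Handshaking lemma: 2 * 10 = 20.
A tree on 10 vertices has 9 edges. This graph has 10 edges (1 extra). Not a tree.
Diameter (longest shortest path) = 5.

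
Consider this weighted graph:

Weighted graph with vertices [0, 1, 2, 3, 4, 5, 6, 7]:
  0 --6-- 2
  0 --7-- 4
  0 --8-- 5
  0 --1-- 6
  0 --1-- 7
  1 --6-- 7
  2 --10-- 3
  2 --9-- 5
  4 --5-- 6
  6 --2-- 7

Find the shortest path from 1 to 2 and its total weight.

Using Dijkstra's algorithm from vertex 1:
Shortest path: 1 -> 7 -> 0 -> 2
Total weight: 6 + 1 + 6 = 13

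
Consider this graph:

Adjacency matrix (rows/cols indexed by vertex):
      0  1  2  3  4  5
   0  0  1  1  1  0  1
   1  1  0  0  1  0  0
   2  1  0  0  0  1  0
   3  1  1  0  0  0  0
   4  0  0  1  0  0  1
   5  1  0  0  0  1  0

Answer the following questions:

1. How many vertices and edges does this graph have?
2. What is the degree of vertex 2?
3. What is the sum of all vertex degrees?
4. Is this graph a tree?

Count: 6 vertices, 7 edges.
Vertex 2 has neighbors [0, 4], degree = 2.
Handshaking lemma: 2 * 7 = 14.
A tree on 6 vertices has 5 edges. This graph has 7 edges (2 extra). Not a tree.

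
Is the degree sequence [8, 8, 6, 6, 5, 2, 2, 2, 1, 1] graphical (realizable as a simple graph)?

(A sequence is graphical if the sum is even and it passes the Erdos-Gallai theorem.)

Sum of degrees = 41. Sum is odd, so the sequence is NOT graphical.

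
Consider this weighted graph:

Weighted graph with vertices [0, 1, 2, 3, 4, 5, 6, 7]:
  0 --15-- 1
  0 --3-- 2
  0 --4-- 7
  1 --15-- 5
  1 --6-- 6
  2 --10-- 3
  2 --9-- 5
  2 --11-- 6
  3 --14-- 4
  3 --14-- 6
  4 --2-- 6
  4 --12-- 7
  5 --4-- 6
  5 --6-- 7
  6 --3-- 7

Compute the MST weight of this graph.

Applying Kruskal's algorithm (sort edges by weight, add if no cycle):
  Add (4,6) w=2
  Add (0,2) w=3
  Add (6,7) w=3
  Add (0,7) w=4
  Add (5,6) w=4
  Add (1,6) w=6
  Skip (5,7) w=6 (creates cycle)
  Skip (2,5) w=9 (creates cycle)
  Add (2,3) w=10
  Skip (2,6) w=11 (creates cycle)
  Skip (4,7) w=12 (creates cycle)
  Skip (3,4) w=14 (creates cycle)
  Skip (3,6) w=14 (creates cycle)
  Skip (0,1) w=15 (creates cycle)
  Skip (1,5) w=15 (creates cycle)
MST weight = 32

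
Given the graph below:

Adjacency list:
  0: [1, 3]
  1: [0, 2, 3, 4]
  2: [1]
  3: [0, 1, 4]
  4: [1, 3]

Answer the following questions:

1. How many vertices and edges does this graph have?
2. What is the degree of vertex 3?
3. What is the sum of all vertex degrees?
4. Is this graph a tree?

Count: 5 vertices, 6 edges.
Vertex 3 has neighbors [0, 1, 4], degree = 3.
Handshaking lemma: 2 * 6 = 12.
A tree on 5 vertices has 4 edges. This graph has 6 edges (2 extra). Not a tree.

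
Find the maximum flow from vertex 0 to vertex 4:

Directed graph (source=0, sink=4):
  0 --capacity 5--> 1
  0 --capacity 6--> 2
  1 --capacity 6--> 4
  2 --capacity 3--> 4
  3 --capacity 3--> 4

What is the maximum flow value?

Computing max flow:
  Flow on (0->1): 5/5
  Flow on (0->2): 3/6
  Flow on (1->4): 5/6
  Flow on (2->4): 3/3
Maximum flow = 8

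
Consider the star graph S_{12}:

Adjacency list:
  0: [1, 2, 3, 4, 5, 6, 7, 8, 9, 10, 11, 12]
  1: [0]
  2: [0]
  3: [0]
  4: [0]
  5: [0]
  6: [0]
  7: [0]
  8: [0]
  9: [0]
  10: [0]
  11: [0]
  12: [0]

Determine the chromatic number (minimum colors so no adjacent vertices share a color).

S_{12} has one hub adjacent to 12 leaves; leaves are pairwise non-adjacent.
Color the hub 0 and every leaf 1.
Chromatic number = 2.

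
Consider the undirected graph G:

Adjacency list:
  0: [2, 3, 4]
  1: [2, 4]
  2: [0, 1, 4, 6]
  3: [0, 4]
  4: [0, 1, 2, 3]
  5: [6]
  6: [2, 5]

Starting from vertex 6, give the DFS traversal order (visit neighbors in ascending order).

DFS from vertex 6 (neighbors processed in ascending order):
Visit order: 6, 2, 0, 3, 4, 1, 5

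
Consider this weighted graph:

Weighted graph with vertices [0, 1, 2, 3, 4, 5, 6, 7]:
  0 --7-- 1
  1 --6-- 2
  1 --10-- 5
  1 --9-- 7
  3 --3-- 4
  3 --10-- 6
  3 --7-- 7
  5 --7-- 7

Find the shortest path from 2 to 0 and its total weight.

Using Dijkstra's algorithm from vertex 2:
Shortest path: 2 -> 1 -> 0
Total weight: 6 + 7 = 13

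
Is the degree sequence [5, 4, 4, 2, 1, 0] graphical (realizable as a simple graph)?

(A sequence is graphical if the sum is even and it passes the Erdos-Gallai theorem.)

Sum of degrees = 16. Sum is even but fails Erdos-Gallai. The sequence is NOT graphical.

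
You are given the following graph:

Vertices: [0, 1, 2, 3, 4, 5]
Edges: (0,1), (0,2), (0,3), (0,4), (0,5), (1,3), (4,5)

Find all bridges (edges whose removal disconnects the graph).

A bridge is an edge whose removal increases the number of connected components.
Bridges found: (0,2)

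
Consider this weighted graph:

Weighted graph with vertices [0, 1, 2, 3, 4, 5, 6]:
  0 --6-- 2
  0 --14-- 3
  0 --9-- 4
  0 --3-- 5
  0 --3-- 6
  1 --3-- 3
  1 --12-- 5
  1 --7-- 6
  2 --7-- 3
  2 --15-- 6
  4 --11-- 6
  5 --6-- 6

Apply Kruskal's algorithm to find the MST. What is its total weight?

Applying Kruskal's algorithm (sort edges by weight, add if no cycle):
  Add (0,6) w=3
  Add (0,5) w=3
  Add (1,3) w=3
  Add (0,2) w=6
  Skip (5,6) w=6 (creates cycle)
  Add (1,6) w=7
  Skip (2,3) w=7 (creates cycle)
  Add (0,4) w=9
  Skip (4,6) w=11 (creates cycle)
  Skip (1,5) w=12 (creates cycle)
  Skip (0,3) w=14 (creates cycle)
  Skip (2,6) w=15 (creates cycle)
MST weight = 31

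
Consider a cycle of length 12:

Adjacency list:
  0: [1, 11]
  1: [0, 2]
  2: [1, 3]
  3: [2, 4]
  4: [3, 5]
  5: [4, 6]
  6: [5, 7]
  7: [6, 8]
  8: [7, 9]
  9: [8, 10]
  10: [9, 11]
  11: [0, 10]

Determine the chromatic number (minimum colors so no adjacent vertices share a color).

This is an even cycle (C_12). Even cycles are bipartite.
Chromatic number = 2.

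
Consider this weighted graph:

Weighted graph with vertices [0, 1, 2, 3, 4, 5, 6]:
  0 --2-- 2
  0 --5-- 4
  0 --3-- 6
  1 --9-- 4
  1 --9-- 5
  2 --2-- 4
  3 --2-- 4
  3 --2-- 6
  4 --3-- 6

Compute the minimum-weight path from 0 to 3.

Using Dijkstra's algorithm from vertex 0:
Shortest path: 0 -> 6 -> 3
Total weight: 3 + 2 = 5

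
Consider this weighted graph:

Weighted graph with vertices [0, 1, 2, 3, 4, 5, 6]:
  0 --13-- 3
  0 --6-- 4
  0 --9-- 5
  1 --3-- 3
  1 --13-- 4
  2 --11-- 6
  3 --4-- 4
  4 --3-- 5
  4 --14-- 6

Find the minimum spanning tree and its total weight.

Applying Kruskal's algorithm (sort edges by weight, add if no cycle):
  Add (1,3) w=3
  Add (4,5) w=3
  Add (3,4) w=4
  Add (0,4) w=6
  Skip (0,5) w=9 (creates cycle)
  Add (2,6) w=11
  Skip (0,3) w=13 (creates cycle)
  Skip (1,4) w=13 (creates cycle)
  Add (4,6) w=14
MST weight = 41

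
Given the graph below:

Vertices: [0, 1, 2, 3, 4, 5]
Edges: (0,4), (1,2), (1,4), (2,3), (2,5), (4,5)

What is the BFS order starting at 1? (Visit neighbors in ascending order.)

BFS from vertex 1 (neighbors processed in ascending order):
Visit order: 1, 2, 4, 3, 5, 0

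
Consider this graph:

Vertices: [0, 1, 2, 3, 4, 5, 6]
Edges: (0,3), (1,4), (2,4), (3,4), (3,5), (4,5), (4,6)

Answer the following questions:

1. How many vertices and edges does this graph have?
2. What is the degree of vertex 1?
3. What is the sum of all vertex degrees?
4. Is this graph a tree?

Count: 7 vertices, 7 edges.
Vertex 1 has neighbors [4], degree = 1.
Handshaking lemma: 2 * 7 = 14.
A tree on 7 vertices has 6 edges. This graph has 7 edges (1 extra). Not a tree.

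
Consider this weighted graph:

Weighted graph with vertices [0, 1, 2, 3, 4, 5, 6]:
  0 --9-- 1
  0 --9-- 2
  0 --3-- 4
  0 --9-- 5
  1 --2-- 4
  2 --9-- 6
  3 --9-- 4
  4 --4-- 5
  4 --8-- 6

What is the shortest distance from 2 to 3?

Using Dijkstra's algorithm from vertex 2:
Shortest path: 2 -> 0 -> 4 -> 3
Total weight: 9 + 3 + 9 = 21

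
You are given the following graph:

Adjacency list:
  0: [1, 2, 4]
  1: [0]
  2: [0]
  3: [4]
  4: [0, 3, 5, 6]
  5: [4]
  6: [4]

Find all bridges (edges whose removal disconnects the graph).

A bridge is an edge whose removal increases the number of connected components.
Bridges found: (0,1), (0,2), (0,4), (3,4), (4,5), (4,6)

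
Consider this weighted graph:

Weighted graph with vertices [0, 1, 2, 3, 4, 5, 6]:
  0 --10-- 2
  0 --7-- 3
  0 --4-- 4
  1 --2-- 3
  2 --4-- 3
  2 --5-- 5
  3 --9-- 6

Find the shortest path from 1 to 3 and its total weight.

Using Dijkstra's algorithm from vertex 1:
Shortest path: 1 -> 3
Total weight: 2 = 2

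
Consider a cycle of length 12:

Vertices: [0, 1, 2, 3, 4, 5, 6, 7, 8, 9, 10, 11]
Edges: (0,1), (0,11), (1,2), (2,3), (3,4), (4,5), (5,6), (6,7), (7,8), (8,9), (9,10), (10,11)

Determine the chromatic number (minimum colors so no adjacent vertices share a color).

This is an even cycle (C_12). Even cycles are bipartite.
Chromatic number = 2.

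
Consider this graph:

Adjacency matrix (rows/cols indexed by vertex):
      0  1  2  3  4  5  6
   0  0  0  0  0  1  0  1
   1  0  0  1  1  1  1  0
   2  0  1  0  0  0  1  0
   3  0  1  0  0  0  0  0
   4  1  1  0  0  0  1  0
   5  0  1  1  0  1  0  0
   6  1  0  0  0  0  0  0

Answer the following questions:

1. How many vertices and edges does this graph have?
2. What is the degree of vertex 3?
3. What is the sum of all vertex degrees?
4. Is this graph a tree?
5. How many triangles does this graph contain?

Count: 7 vertices, 8 edges.
Vertex 3 has neighbors [1], degree = 1.
Handshaking lemma: 2 * 8 = 16.
A tree on 7 vertices has 6 edges. This graph has 8 edges (2 extra). Not a tree.
Number of triangles = 2.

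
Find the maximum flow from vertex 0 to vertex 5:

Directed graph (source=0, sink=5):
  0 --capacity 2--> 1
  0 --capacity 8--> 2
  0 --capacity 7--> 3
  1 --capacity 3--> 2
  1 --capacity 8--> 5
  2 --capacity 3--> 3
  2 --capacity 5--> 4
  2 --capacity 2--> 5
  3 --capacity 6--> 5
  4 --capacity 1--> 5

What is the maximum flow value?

Computing max flow:
  Flow on (0->1): 2/2
  Flow on (0->2): 3/8
  Flow on (0->3): 6/7
  Flow on (1->5): 2/8
  Flow on (2->4): 1/5
  Flow on (2->5): 2/2
  Flow on (3->5): 6/6
  Flow on (4->5): 1/1
Maximum flow = 11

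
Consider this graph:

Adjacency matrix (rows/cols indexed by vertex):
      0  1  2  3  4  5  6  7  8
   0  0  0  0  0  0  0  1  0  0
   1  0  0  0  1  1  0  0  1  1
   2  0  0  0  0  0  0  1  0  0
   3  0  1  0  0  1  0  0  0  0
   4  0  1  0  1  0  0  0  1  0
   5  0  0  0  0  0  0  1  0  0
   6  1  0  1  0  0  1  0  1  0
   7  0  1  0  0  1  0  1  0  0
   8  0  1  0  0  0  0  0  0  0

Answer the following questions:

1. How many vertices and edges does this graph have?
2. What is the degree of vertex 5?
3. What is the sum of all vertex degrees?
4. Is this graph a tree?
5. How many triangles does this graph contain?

Count: 9 vertices, 10 edges.
Vertex 5 has neighbors [6], degree = 1.
Handshaking lemma: 2 * 10 = 20.
A tree on 9 vertices has 8 edges. This graph has 10 edges (2 extra). Not a tree.
Number of triangles = 2.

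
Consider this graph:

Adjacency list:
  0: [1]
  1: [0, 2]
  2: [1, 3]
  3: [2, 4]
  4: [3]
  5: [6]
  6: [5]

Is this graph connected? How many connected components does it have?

Checking connectivity: the graph has 2 connected component(s).
Components: [[0, 1, 2, 3, 4], [5, 6]]. The graph is NOT connected.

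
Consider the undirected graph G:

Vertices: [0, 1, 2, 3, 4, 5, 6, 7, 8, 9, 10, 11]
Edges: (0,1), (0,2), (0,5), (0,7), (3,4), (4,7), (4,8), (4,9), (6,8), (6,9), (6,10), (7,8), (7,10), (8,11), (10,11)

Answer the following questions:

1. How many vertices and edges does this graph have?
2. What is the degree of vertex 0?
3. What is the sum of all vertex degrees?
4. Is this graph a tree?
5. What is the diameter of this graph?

Count: 12 vertices, 15 edges.
Vertex 0 has neighbors [1, 2, 5, 7], degree = 4.
Handshaking lemma: 2 * 15 = 30.
A tree on 12 vertices has 11 edges. This graph has 15 edges (4 extra). Not a tree.
Diameter (longest shortest path) = 4.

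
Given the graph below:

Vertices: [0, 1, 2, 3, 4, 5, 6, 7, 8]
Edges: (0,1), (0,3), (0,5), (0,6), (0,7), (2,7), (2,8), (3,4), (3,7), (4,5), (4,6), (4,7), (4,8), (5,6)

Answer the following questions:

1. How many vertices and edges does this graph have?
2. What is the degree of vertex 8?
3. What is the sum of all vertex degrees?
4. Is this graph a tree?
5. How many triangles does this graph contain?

Count: 9 vertices, 14 edges.
Vertex 8 has neighbors [2, 4], degree = 2.
Handshaking lemma: 2 * 14 = 28.
A tree on 9 vertices has 8 edges. This graph has 14 edges (6 extra). Not a tree.
Number of triangles = 4.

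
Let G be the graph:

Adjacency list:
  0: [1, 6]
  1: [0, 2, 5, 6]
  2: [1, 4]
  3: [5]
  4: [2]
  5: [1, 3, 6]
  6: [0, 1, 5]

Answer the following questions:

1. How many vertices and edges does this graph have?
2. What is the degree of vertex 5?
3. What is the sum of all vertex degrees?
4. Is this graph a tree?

Count: 7 vertices, 8 edges.
Vertex 5 has neighbors [1, 3, 6], degree = 3.
Handshaking lemma: 2 * 8 = 16.
A tree on 7 vertices has 6 edges. This graph has 8 edges (2 extra). Not a tree.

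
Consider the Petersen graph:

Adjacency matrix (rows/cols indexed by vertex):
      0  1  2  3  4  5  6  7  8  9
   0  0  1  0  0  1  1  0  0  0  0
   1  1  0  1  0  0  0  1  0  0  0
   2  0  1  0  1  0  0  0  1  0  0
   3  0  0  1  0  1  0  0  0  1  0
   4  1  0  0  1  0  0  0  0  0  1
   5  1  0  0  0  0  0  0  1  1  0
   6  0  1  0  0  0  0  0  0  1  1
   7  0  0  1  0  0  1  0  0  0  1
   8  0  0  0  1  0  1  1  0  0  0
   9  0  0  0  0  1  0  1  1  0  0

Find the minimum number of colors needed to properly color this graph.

The Petersen graph contains odd cycles (e.g. the outer 5-cycle), so chi >= 3.
A proper 3-coloring exists (it is a well-known 3-chromatic graph).
Chromatic number = 3.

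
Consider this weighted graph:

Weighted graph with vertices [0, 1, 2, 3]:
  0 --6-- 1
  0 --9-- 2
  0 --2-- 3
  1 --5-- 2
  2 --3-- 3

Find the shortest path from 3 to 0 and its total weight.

Using Dijkstra's algorithm from vertex 3:
Shortest path: 3 -> 0
Total weight: 2 = 2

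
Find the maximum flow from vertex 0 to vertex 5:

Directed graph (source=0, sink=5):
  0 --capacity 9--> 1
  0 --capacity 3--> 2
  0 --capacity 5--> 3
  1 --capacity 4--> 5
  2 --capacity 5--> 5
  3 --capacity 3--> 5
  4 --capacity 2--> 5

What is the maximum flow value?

Computing max flow:
  Flow on (0->1): 4/9
  Flow on (0->2): 3/3
  Flow on (0->3): 3/5
  Flow on (1->5): 4/4
  Flow on (2->5): 3/5
  Flow on (3->5): 3/3
Maximum flow = 10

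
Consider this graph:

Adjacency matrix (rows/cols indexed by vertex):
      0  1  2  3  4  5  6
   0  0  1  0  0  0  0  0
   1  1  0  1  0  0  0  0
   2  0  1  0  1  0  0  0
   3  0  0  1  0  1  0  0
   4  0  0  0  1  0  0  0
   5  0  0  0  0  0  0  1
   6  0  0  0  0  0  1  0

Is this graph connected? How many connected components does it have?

Checking connectivity: the graph has 2 connected component(s).
Components: [[0, 1, 2, 3, 4], [5, 6]]. The graph is NOT connected.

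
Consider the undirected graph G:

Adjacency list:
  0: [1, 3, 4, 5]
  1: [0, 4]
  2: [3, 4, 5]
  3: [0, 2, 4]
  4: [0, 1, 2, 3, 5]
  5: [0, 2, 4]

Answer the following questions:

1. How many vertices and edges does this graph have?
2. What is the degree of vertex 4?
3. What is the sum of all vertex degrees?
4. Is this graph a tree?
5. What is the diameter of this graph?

Count: 6 vertices, 10 edges.
Vertex 4 has neighbors [0, 1, 2, 3, 5], degree = 5.
Handshaking lemma: 2 * 10 = 20.
A tree on 6 vertices has 5 edges. This graph has 10 edges (5 extra). Not a tree.
Diameter (longest shortest path) = 2.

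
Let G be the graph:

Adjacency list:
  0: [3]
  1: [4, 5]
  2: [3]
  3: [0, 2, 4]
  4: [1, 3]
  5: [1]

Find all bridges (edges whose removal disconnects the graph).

A bridge is an edge whose removal increases the number of connected components.
Bridges found: (0,3), (1,4), (1,5), (2,3), (3,4)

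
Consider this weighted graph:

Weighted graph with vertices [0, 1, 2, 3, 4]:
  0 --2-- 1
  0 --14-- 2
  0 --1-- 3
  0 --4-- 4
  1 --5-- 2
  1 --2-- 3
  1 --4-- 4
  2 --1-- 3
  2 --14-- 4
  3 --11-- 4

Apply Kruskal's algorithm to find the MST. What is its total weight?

Applying Kruskal's algorithm (sort edges by weight, add if no cycle):
  Add (0,3) w=1
  Add (2,3) w=1
  Add (0,1) w=2
  Skip (1,3) w=2 (creates cycle)
  Add (0,4) w=4
  Skip (1,4) w=4 (creates cycle)
  Skip (1,2) w=5 (creates cycle)
  Skip (3,4) w=11 (creates cycle)
  Skip (0,2) w=14 (creates cycle)
  Skip (2,4) w=14 (creates cycle)
MST weight = 8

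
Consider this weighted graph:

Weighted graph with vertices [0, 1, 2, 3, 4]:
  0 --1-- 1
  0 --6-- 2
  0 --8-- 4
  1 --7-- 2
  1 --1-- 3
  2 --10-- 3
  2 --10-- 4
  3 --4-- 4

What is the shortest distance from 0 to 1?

Using Dijkstra's algorithm from vertex 0:
Shortest path: 0 -> 1
Total weight: 1 = 1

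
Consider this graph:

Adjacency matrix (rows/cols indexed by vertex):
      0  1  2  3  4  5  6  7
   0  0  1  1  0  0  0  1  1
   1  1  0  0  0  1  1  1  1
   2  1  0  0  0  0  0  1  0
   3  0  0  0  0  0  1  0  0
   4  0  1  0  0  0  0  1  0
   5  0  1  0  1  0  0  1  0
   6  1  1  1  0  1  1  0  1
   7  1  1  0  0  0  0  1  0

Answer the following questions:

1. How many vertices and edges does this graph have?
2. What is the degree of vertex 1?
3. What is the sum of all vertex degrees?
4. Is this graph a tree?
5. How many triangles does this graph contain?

Count: 8 vertices, 13 edges.
Vertex 1 has neighbors [0, 4, 5, 6, 7], degree = 5.
Handshaking lemma: 2 * 13 = 26.
A tree on 8 vertices has 7 edges. This graph has 13 edges (6 extra). Not a tree.
Number of triangles = 7.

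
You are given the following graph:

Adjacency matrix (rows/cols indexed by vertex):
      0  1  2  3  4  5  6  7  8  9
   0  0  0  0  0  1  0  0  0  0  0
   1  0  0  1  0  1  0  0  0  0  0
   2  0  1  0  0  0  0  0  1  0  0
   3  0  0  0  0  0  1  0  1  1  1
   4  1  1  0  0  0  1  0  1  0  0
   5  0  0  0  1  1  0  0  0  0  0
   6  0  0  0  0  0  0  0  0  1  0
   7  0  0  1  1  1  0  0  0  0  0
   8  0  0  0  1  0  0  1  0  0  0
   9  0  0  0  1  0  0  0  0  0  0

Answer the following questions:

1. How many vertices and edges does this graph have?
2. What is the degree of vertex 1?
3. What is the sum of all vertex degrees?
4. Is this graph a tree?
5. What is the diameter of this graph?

Count: 10 vertices, 11 edges.
Vertex 1 has neighbors [2, 4], degree = 2.
Handshaking lemma: 2 * 11 = 22.
A tree on 10 vertices has 9 edges. This graph has 11 edges (2 extra). Not a tree.
Diameter (longest shortest path) = 5.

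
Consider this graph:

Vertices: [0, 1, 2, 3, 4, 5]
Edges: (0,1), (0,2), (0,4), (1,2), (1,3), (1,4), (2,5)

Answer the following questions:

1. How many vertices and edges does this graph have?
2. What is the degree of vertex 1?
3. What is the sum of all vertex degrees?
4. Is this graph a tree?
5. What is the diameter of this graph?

Count: 6 vertices, 7 edges.
Vertex 1 has neighbors [0, 2, 3, 4], degree = 4.
Handshaking lemma: 2 * 7 = 14.
A tree on 6 vertices has 5 edges. This graph has 7 edges (2 extra). Not a tree.
Diameter (longest shortest path) = 3.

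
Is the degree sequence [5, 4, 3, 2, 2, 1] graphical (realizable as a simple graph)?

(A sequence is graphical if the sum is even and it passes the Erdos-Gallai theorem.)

Sum of degrees = 17. Sum is odd, so the sequence is NOT graphical.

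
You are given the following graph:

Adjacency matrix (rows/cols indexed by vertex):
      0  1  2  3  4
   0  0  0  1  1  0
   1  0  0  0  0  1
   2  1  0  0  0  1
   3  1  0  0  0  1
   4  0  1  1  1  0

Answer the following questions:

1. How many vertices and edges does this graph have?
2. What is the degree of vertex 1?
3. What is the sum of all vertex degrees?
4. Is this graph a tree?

Count: 5 vertices, 5 edges.
Vertex 1 has neighbors [4], degree = 1.
Handshaking lemma: 2 * 5 = 10.
A tree on 5 vertices has 4 edges. This graph has 5 edges (1 extra). Not a tree.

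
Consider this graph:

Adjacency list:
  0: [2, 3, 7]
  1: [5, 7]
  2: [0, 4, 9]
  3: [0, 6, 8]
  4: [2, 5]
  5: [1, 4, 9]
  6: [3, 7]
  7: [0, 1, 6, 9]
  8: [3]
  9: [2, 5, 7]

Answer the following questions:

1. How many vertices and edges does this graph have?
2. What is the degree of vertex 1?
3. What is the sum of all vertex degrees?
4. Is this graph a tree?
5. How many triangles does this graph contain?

Count: 10 vertices, 13 edges.
Vertex 1 has neighbors [5, 7], degree = 2.
Handshaking lemma: 2 * 13 = 26.
A tree on 10 vertices has 9 edges. This graph has 13 edges (4 extra). Not a tree.
Number of triangles = 0.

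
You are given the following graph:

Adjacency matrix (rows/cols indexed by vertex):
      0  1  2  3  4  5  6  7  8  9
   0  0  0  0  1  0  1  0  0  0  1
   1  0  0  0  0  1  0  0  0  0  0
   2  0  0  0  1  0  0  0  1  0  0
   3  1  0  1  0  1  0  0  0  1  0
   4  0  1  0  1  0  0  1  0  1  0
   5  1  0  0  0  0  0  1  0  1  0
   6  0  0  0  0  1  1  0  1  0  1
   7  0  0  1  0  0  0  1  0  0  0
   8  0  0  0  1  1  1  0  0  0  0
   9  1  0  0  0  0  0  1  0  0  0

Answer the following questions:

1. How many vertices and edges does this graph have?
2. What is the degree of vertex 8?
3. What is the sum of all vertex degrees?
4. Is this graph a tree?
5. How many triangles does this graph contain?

Count: 10 vertices, 14 edges.
Vertex 8 has neighbors [3, 4, 5], degree = 3.
Handshaking lemma: 2 * 14 = 28.
A tree on 10 vertices has 9 edges. This graph has 14 edges (5 extra). Not a tree.
Number of triangles = 1.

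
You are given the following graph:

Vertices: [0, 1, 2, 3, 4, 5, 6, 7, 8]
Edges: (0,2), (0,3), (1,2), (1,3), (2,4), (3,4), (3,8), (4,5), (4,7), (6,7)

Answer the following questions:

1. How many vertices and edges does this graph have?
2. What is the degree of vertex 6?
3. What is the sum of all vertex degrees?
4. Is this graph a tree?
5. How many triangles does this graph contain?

Count: 9 vertices, 10 edges.
Vertex 6 has neighbors [7], degree = 1.
Handshaking lemma: 2 * 10 = 20.
A tree on 9 vertices has 8 edges. This graph has 10 edges (2 extra). Not a tree.
Number of triangles = 0.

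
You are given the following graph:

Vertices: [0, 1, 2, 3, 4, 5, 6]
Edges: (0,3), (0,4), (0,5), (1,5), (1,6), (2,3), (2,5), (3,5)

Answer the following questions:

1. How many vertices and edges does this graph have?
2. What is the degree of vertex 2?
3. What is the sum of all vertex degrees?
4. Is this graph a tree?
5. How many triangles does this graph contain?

Count: 7 vertices, 8 edges.
Vertex 2 has neighbors [3, 5], degree = 2.
Handshaking lemma: 2 * 8 = 16.
A tree on 7 vertices has 6 edges. This graph has 8 edges (2 extra). Not a tree.
Number of triangles = 2.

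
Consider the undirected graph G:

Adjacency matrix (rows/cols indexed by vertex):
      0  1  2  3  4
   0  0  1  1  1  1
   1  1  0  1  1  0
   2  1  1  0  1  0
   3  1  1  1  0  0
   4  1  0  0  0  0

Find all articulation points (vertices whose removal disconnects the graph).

An articulation point is a vertex whose removal disconnects the graph.
Articulation points: [0]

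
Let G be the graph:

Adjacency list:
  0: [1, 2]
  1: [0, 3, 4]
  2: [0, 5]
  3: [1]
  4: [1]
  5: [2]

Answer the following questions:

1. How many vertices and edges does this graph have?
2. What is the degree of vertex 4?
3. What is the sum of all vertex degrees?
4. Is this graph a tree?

Count: 6 vertices, 5 edges.
Vertex 4 has neighbors [1], degree = 1.
Handshaking lemma: 2 * 5 = 10.
A graph is a tree iff it is connected and has exactly n-1 edges. This graph is connected (all 6 vertices in one component) and has 6-1 = 5 edges. It is a tree.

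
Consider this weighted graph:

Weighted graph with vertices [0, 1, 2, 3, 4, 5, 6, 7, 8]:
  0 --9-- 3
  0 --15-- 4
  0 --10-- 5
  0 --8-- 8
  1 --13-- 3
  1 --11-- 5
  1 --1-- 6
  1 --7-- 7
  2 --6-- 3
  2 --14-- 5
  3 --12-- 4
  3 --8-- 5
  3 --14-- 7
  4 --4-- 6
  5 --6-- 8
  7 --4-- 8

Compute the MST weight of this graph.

Applying Kruskal's algorithm (sort edges by weight, add if no cycle):
  Add (1,6) w=1
  Add (4,6) w=4
  Add (7,8) w=4
  Add (2,3) w=6
  Add (5,8) w=6
  Add (1,7) w=7
  Add (0,8) w=8
  Add (3,5) w=8
  Skip (0,3) w=9 (creates cycle)
  Skip (0,5) w=10 (creates cycle)
  Skip (1,5) w=11 (creates cycle)
  Skip (3,4) w=12 (creates cycle)
  Skip (1,3) w=13 (creates cycle)
  Skip (2,5) w=14 (creates cycle)
  Skip (3,7) w=14 (creates cycle)
  Skip (0,4) w=15 (creates cycle)
MST weight = 44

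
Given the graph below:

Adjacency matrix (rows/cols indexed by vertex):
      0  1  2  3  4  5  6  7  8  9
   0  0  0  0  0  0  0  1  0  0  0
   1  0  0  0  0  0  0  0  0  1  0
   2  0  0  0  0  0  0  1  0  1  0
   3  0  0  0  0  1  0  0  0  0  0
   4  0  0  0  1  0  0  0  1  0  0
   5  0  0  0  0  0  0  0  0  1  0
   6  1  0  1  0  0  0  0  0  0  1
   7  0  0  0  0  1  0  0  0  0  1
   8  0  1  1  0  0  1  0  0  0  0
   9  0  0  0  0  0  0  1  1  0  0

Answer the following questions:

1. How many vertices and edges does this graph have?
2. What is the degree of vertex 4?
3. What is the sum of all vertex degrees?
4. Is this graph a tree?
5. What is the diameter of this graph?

Count: 10 vertices, 9 edges.
Vertex 4 has neighbors [3, 7], degree = 2.
Handshaking lemma: 2 * 9 = 18.
A graph is a tree iff it is connected and has exactly n-1 edges. This graph is connected (all 10 vertices in one component) and has 10-1 = 9 edges. It is a tree.
Diameter (longest shortest path) = 7.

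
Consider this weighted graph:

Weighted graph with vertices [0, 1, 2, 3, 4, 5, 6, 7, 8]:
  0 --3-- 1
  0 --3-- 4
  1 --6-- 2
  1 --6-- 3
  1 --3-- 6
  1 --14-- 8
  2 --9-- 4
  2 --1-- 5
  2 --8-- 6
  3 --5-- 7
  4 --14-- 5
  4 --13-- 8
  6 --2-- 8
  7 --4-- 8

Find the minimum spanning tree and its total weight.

Applying Kruskal's algorithm (sort edges by weight, add if no cycle):
  Add (2,5) w=1
  Add (6,8) w=2
  Add (0,1) w=3
  Add (0,4) w=3
  Add (1,6) w=3
  Add (7,8) w=4
  Add (3,7) w=5
  Skip (1,3) w=6 (creates cycle)
  Add (1,2) w=6
  Skip (2,6) w=8 (creates cycle)
  Skip (2,4) w=9 (creates cycle)
  Skip (4,8) w=13 (creates cycle)
  Skip (1,8) w=14 (creates cycle)
  Skip (4,5) w=14 (creates cycle)
MST weight = 27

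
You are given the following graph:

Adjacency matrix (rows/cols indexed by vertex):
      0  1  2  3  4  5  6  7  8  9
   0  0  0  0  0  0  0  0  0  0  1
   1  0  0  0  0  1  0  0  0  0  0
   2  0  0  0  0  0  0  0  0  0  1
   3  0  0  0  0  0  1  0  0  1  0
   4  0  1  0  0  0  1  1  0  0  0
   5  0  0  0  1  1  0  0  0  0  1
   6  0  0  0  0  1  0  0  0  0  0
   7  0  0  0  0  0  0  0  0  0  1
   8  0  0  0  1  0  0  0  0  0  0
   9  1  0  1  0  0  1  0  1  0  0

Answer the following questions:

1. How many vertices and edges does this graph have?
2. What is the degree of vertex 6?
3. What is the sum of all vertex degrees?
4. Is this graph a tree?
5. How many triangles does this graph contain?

Count: 10 vertices, 9 edges.
Vertex 6 has neighbors [4], degree = 1.
Handshaking lemma: 2 * 9 = 18.
A graph is a tree iff it is connected and has exactly n-1 edges. This graph is connected (all 10 vertices in one component) and has 10-1 = 9 edges. It is a tree.
Number of triangles = 0.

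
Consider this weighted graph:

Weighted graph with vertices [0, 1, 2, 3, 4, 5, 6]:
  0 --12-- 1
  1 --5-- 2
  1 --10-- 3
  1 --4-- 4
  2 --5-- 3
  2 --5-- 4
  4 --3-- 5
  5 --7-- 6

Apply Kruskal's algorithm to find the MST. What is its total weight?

Applying Kruskal's algorithm (sort edges by weight, add if no cycle):
  Add (4,5) w=3
  Add (1,4) w=4
  Add (1,2) w=5
  Skip (2,4) w=5 (creates cycle)
  Add (2,3) w=5
  Add (5,6) w=7
  Skip (1,3) w=10 (creates cycle)
  Add (0,1) w=12
MST weight = 36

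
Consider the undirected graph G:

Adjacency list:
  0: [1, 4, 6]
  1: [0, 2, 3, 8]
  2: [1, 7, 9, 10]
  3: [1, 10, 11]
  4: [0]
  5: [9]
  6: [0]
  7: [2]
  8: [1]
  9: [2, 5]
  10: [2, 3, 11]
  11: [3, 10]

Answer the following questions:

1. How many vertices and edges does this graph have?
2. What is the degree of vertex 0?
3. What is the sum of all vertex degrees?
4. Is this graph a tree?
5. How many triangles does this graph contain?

Count: 12 vertices, 13 edges.
Vertex 0 has neighbors [1, 4, 6], degree = 3.
Handshaking lemma: 2 * 13 = 26.
A tree on 12 vertices has 11 edges. This graph has 13 edges (2 extra). Not a tree.
Number of triangles = 1.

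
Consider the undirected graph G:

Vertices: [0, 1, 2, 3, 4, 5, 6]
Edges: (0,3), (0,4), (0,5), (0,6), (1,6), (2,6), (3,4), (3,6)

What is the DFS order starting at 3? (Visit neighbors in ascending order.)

DFS from vertex 3 (neighbors processed in ascending order):
Visit order: 3, 0, 4, 5, 6, 1, 2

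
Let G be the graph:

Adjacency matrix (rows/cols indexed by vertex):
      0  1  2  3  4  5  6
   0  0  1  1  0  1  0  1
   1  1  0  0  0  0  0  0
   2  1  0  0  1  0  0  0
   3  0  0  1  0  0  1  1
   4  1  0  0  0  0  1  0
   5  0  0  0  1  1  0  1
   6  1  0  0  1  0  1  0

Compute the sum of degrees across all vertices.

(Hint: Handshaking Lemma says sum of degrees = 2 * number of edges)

Count edges: 9 edges.
By Handshaking Lemma: sum of degrees = 2 * 9 = 18.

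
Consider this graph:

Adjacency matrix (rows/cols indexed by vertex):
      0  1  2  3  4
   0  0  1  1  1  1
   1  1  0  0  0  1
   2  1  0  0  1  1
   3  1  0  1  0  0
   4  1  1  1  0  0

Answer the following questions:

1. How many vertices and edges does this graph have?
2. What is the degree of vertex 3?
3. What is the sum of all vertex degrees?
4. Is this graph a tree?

Count: 5 vertices, 7 edges.
Vertex 3 has neighbors [0, 2], degree = 2.
Handshaking lemma: 2 * 7 = 14.
A tree on 5 vertices has 4 edges. This graph has 7 edges (3 extra). Not a tree.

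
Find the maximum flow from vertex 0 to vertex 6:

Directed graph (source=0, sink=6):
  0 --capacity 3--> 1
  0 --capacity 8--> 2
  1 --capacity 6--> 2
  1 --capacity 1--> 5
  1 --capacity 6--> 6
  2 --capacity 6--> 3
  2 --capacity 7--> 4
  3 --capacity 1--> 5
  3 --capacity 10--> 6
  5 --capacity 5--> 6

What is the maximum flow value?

Computing max flow:
  Flow on (0->1): 3/3
  Flow on (0->2): 6/8
  Flow on (1->6): 3/6
  Flow on (2->3): 6/6
  Flow on (3->6): 6/10
Maximum flow = 9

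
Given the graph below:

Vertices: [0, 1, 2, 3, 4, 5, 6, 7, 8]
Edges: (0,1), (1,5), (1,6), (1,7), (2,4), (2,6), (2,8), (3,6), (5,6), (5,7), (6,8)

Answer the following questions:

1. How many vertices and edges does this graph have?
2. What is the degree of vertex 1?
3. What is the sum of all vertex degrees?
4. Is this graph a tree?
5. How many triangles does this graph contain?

Count: 9 vertices, 11 edges.
Vertex 1 has neighbors [0, 5, 6, 7], degree = 4.
Handshaking lemma: 2 * 11 = 22.
A tree on 9 vertices has 8 edges. This graph has 11 edges (3 extra). Not a tree.
Number of triangles = 3.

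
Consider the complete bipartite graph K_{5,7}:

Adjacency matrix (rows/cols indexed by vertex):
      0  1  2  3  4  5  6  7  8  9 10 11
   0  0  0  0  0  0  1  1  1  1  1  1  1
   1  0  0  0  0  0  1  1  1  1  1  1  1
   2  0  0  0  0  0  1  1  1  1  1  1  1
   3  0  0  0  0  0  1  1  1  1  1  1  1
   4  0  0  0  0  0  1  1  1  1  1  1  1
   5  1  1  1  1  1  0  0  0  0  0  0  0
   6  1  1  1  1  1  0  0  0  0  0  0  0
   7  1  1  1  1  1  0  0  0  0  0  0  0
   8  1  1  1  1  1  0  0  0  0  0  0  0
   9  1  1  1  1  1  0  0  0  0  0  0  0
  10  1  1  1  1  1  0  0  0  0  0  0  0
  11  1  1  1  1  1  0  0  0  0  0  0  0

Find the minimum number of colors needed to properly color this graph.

K_{5,7} is bipartite: vertices split into two independent sets of size 5 and 7.
Color one set 0, the other 1. No adjacent vertices share a color.
Chromatic number = 2.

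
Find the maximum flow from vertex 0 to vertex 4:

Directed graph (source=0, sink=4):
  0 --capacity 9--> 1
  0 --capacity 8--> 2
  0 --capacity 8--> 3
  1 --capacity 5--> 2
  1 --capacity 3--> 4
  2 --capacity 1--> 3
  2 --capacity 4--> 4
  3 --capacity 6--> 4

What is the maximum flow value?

Computing max flow:
  Flow on (0->1): 8/9
  Flow on (0->3): 5/8
  Flow on (1->2): 5/5
  Flow on (1->4): 3/3
  Flow on (2->3): 1/1
  Flow on (2->4): 4/4
  Flow on (3->4): 6/6
Maximum flow = 13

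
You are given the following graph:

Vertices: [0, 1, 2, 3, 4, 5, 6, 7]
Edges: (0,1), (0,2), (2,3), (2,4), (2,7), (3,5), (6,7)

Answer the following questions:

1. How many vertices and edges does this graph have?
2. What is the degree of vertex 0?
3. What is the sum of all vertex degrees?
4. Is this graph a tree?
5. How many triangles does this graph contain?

Count: 8 vertices, 7 edges.
Vertex 0 has neighbors [1, 2], degree = 2.
Handshaking lemma: 2 * 7 = 14.
A graph is a tree iff it is connected and has exactly n-1 edges. This graph is connected (all 8 vertices in one component) and has 8-1 = 7 edges. It is a tree.
Number of triangles = 0.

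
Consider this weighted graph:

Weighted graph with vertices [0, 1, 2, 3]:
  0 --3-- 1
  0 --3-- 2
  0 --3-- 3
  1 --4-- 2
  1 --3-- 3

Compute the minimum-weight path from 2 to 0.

Using Dijkstra's algorithm from vertex 2:
Shortest path: 2 -> 0
Total weight: 3 = 3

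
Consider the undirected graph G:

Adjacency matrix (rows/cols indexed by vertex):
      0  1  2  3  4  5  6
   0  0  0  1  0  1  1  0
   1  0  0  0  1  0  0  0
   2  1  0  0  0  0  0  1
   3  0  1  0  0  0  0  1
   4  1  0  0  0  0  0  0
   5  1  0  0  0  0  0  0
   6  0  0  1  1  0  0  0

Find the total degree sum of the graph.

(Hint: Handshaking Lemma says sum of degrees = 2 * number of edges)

Count edges: 6 edges.
By Handshaking Lemma: sum of degrees = 2 * 6 = 12.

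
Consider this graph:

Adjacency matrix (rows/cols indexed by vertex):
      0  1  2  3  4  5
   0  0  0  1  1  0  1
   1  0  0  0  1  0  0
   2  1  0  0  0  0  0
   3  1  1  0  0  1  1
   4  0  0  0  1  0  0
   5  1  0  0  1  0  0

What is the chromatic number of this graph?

The graph has a maximum clique of size 3 (lower bound on chromatic number).
A valid 3-coloring: {0: 1, 1: 1, 2: 0, 3: 0, 4: 1, 5: 2}.
Chromatic number = 3.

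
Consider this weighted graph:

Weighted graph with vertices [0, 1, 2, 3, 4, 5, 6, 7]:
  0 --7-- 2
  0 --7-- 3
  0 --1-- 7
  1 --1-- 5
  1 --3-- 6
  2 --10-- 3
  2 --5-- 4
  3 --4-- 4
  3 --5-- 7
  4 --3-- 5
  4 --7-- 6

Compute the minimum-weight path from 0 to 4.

Using Dijkstra's algorithm from vertex 0:
Shortest path: 0 -> 7 -> 3 -> 4
Total weight: 1 + 5 + 4 = 10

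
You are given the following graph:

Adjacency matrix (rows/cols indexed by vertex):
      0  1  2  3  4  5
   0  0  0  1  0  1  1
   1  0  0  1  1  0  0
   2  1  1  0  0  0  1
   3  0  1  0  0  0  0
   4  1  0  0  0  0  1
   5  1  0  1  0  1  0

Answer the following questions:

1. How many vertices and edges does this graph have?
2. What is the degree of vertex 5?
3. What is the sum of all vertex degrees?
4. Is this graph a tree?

Count: 6 vertices, 7 edges.
Vertex 5 has neighbors [0, 2, 4], degree = 3.
Handshaking lemma: 2 * 7 = 14.
A tree on 6 vertices has 5 edges. This graph has 7 edges (2 extra). Not a tree.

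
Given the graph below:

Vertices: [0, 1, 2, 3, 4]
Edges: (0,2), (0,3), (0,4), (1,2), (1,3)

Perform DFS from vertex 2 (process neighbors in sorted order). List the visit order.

DFS from vertex 2 (neighbors processed in ascending order):
Visit order: 2, 0, 3, 1, 4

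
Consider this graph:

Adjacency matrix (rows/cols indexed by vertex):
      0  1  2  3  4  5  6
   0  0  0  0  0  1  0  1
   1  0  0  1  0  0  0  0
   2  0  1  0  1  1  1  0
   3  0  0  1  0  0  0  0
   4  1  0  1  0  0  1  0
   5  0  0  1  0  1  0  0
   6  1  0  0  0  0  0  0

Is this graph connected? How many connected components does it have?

Checking connectivity: the graph has 1 connected component(s).
All vertices are reachable from each other. The graph IS connected.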